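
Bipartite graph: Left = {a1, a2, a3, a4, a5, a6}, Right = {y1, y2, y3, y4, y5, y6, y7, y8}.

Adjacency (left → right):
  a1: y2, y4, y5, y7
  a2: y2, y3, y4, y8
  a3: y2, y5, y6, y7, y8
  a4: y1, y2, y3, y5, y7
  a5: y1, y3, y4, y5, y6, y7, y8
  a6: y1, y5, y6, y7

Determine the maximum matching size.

One maximum matching: a1→y2, a2→y8, a3→y6, a4→y1, a5→y3, a6→y7.
All 6 left vertices are matched, so no larger matching exists.

6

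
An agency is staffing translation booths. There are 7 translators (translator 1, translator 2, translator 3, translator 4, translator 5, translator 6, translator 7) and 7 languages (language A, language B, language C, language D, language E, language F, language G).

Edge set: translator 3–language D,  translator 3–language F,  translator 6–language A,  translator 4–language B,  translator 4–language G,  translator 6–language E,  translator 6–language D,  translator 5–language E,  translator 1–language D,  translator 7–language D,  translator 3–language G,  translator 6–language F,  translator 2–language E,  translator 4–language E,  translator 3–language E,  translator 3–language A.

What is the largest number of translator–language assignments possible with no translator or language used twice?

5

A valid assignment of size 5: translator 1→language D, translator 2→language E, translator 3→language G, translator 4→language B, translator 6→language F.
The set {translator 1, translator 2, translator 5, translator 7} has only 2 neighbours ({language D, language E}), so by Hall's theorem at most 5 of the 7 translators can be matched.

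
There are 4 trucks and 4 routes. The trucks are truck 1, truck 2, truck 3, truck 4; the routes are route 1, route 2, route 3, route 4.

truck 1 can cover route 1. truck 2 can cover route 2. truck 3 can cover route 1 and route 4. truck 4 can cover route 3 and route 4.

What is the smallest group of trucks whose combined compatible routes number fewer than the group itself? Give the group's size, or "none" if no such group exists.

none

A matching saturating every truck exists, for instance truck 1→route 1, truck 2→route 2, truck 3→route 4, truck 4→route 3.
By Hall's marriage theorem, this means |N(S)| ≥ |S| for every subset S, so no violating subset exists.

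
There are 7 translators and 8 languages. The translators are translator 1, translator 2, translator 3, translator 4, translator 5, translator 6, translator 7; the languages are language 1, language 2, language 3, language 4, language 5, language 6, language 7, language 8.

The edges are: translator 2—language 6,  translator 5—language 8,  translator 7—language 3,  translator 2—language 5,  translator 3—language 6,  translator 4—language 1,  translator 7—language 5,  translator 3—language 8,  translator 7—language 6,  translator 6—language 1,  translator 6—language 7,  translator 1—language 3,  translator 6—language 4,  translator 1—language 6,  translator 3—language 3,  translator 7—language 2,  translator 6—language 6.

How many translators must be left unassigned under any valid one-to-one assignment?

A valid assignment of size 7: translator 1–language 3, translator 2–language 5, translator 3–language 6, translator 4–language 1, translator 5–language 8, translator 6–language 7, translator 7–language 2.
All 7 translators are matched, so no larger matching exists.
That matches 7 of the 7, leaving 0 unmatched; no matching can do better.

0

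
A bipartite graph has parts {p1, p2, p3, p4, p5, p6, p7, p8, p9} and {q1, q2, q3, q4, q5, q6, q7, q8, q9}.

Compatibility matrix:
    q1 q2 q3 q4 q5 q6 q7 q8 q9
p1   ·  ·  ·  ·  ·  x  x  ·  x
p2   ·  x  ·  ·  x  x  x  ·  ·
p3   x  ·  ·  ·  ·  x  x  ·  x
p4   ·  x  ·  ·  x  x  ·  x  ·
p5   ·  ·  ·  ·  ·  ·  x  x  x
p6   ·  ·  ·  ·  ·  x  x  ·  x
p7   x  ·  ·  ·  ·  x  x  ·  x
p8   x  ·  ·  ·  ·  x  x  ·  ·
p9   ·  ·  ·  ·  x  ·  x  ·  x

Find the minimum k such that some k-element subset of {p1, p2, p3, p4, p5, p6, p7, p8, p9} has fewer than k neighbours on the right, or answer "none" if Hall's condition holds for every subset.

Take S = {p1, p3, p6, p7, p8}. Its neighbourhood is {q1, q6, q7, q9}, so |N(S)| = 4 < |S| = 5.
Every subset of size less than 5 has at least as many neighbours as members, so 5 is the minimum.

5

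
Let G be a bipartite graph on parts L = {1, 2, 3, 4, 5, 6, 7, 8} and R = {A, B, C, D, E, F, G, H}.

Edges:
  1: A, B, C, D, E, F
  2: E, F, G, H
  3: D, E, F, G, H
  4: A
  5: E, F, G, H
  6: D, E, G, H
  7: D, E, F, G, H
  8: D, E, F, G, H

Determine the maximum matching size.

7

A valid assignment of size 7: 1-B, 2-E, 3-F, 4-A, 5-H, 6-D, 7-G.
The set {2, 3, 5, 6, 7, 8} has only 5 neighbours ({D, E, F, G, H}), so by Hall's theorem at most 7 of the 8 left vertices can be matched.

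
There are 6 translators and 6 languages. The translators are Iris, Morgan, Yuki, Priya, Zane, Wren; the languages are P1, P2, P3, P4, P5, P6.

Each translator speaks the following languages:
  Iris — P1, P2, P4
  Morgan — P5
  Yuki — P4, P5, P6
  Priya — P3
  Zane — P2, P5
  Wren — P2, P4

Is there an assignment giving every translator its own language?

Yes

For example, pair Iris–P1, Morgan–P5, Yuki–P6, Priya–P3, Zane–P2, Wren–P4.
All 6 translators are covered.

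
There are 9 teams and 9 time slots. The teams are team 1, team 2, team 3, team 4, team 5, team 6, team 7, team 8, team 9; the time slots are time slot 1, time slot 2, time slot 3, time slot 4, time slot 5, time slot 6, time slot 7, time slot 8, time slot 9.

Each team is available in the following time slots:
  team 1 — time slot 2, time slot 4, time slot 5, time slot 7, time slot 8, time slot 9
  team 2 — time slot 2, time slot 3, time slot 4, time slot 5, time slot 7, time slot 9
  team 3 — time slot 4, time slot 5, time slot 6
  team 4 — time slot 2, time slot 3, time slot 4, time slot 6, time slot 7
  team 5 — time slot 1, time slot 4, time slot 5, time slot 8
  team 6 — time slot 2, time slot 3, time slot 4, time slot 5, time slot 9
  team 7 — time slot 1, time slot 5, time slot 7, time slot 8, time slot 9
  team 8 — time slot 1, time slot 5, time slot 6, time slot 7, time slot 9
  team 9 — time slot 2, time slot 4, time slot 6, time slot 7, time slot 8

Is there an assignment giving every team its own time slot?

Yes

One maximum matching: team 1→time slot 2, team 2→time slot 3, team 3→time slot 5, team 4→time slot 6, team 5→time slot 4, team 6→time slot 9, team 7→time slot 1, team 8→time slot 7, team 9→time slot 8.
All 9 teams are covered.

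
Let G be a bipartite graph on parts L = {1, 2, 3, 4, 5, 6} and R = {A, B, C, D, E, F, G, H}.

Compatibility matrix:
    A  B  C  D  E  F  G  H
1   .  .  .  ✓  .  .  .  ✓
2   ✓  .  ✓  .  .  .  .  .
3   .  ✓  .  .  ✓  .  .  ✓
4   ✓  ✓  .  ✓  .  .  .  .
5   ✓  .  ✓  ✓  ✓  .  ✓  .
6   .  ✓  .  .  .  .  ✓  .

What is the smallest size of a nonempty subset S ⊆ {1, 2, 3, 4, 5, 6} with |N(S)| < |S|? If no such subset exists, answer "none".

A matching saturating every left vertex exists, for instance 1→H, 2→C, 3→E, 4→D, 5→G, 6→B.
By Hall's marriage theorem, this means |N(S)| ≥ |S| for every subset S, so no violating subset exists.

none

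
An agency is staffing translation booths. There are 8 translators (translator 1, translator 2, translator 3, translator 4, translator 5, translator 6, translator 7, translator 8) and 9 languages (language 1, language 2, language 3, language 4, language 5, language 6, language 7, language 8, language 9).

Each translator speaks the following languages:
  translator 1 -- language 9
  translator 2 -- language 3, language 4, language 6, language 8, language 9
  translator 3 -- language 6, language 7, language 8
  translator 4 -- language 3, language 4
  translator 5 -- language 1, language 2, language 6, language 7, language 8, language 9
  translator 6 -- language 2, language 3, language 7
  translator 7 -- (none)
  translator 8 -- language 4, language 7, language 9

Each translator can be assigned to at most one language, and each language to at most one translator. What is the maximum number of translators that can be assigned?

A valid assignment of size 7: translator 1–language 9, translator 2–language 8, translator 3–language 6, translator 4–language 3, translator 5–language 2, translator 6–language 7, translator 8–language 4.
The set {translator 7} has only 0 neighbours (∅), so by Hall's theorem at most 7 of the 8 translators can be matched.

7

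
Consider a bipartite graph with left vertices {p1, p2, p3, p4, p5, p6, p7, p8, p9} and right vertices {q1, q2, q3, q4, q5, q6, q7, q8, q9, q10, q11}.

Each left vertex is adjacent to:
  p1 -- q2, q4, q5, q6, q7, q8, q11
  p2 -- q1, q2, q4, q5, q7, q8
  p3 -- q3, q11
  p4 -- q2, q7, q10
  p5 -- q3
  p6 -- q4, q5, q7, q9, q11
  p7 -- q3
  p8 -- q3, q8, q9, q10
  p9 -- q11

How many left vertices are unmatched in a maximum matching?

2

A valid assignment of size 7: p1-q6, p2-q4, p3-q11, p4-q2, p5-q3, p6-q9, p8-q8.
The set {p3, p5, p7, p9} has only 2 neighbours ({q11, q3}), so by Hall's theorem at most 7 of the 9 left vertices can be matched.
That matches 7 of the 9, leaving 2 unmatched; no matching can do better.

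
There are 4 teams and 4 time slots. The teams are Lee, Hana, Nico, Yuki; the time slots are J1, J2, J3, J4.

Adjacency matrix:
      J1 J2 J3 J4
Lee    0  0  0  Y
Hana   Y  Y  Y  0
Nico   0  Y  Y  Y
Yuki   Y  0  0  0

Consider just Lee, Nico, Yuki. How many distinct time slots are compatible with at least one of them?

4

The union of neighbours of {Lee, Nico, Yuki} is {J1, J2, J3, J4}, which has 4 elements.
Since |N(S)| = 4 ≥ |S| = 3, Hall's condition holds for this subset.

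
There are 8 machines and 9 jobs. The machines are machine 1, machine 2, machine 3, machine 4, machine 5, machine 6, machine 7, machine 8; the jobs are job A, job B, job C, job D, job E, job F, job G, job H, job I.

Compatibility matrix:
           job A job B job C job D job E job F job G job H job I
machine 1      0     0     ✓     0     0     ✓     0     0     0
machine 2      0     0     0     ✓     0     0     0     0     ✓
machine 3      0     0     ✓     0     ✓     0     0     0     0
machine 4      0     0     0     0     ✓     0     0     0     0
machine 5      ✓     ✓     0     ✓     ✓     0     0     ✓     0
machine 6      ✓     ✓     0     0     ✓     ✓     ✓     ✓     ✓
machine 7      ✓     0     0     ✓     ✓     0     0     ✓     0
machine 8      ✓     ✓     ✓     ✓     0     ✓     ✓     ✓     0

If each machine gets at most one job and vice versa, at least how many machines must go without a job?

For example, pair machine 1→job F, machine 2→job I, machine 3→job C, machine 4→job E, machine 5→job H, machine 6→job B, machine 7→job A, machine 8→job D.
This saturates every machine, so 8 is the maximum.
That matches 8 of the 8, leaving 0 unmatched; no matching can do better.

0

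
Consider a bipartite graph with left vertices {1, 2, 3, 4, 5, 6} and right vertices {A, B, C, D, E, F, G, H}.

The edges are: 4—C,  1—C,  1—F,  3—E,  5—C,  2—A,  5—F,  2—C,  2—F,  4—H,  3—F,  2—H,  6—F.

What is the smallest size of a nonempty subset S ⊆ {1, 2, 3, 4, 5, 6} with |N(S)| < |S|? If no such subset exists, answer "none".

3

Take S = {1, 5, 6}. Its neighbourhood is {C, F}, so |N(S)| = 2 < |S| = 3.
Every subset of size less than 3 has at least as many neighbours as members, so 3 is the minimum.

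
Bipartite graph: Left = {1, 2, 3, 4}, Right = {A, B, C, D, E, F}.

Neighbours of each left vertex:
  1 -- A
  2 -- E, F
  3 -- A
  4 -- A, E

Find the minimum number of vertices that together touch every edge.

3

A maximum matching has 3 edges (e.g. 1–A, 2–F, 4–E).
By König's theorem the minimum vertex cover has the same size. One such cover is {2, 4, A}.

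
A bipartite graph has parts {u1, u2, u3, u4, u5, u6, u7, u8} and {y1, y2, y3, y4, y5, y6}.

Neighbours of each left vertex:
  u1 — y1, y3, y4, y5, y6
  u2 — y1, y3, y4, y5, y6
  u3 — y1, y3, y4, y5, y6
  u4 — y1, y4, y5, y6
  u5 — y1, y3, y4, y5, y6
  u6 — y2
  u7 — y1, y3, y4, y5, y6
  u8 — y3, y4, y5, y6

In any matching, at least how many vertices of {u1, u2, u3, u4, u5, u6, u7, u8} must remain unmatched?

2

One maximum matching: u1-y3, u2-y5, u3-y1, u4-y4, u5-y6, u6-y2.
The set {u1, u2, u3, u4, u5, u7, u8} has only 5 neighbours ({y1, y3, y4, y5, y6}), so by Hall's theorem at most 6 of the 8 left vertices can be matched.
That matches 6 of the 8, leaving 2 unmatched; no matching can do better.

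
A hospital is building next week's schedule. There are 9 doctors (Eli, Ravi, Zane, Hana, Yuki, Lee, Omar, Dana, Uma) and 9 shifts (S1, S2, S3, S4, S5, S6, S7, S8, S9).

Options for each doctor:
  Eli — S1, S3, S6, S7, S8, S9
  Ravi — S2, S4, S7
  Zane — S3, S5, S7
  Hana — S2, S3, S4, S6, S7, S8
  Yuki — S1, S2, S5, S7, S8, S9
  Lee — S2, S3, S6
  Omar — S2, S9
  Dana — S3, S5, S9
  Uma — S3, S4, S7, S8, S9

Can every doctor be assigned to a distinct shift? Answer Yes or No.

Yes

One maximum matching: Eli-S1, Ravi-S4, Zane-S3, Hana-S8, Yuki-S2, Lee-S6, Omar-S9, Dana-S5, Uma-S7.
Every doctor is matched, so this is a perfect matching.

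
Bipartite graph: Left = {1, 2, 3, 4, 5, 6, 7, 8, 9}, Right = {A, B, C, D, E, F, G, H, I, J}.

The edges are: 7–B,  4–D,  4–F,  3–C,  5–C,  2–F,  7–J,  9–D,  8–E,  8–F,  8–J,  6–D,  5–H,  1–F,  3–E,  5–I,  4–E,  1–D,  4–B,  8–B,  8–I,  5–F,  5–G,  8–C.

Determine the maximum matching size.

7

One maximum matching: 1→D, 2→F, 3→C, 4→E, 5→G, 7→B, 8→J.
The set {1, 2, 6, 9} has only 2 neighbours ({D, F}), so by Hall's theorem at most 7 of the 9 left vertices can be matched.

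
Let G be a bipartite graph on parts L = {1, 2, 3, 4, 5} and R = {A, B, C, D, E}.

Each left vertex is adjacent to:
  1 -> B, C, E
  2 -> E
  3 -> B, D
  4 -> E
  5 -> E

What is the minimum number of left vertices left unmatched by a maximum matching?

2

For example, pair 1→C, 2→E, 3→B.
The set {2, 4, 5} has only 1 neighbour ({E}), so by Hall's theorem at most 3 of the 5 left vertices can be matched.
That matches 3 of the 5, leaving 2 unmatched; no matching can do better.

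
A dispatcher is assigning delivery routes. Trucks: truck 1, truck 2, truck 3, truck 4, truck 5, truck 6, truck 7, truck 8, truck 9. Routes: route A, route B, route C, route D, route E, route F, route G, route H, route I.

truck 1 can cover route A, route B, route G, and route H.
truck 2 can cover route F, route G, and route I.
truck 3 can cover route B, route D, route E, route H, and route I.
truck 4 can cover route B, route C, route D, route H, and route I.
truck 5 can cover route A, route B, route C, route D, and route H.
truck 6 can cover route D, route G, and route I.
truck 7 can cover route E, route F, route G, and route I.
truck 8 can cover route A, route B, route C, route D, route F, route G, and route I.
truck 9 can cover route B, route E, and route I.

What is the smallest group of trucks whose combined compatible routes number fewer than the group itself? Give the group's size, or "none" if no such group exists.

A matching saturating every truck exists, for instance truck 1→route B, truck 2→route F, truck 3→route H, truck 4→route C, truck 5→route A, truck 6→route D, truck 7→route I, truck 8→route G, truck 9→route E.
By Hall's marriage theorem, this means |N(S)| ≥ |S| for every subset S, so no violating subset exists.

none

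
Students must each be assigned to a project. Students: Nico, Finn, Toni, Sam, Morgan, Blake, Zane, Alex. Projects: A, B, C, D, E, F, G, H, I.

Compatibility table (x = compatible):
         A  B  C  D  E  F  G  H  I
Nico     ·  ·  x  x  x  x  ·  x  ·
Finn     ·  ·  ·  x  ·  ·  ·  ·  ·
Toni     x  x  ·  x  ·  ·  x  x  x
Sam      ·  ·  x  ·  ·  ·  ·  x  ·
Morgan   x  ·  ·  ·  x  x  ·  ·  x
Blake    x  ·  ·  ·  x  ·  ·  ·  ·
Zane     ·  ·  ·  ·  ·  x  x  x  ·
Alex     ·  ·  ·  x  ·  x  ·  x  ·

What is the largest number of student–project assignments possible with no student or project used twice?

8

One maximum matching: Nico–H, Finn–D, Toni–A, Sam–C, Morgan–I, Blake–E, Zane–G, Alex–F.
This saturates every student, so 8 is the maximum.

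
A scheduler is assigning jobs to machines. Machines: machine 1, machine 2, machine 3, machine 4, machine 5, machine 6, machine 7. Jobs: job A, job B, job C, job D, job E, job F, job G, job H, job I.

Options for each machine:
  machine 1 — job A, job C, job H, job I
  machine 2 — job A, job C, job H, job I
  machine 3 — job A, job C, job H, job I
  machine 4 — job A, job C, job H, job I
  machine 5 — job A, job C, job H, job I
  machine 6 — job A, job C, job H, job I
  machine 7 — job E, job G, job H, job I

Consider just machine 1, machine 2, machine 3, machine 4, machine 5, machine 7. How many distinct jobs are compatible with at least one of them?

The union of neighbours of {machine 1, machine 2, machine 3, machine 4, machine 5, machine 7} is {job A, job C, job E, job G, job H, job I}, which has 6 elements.
Since |N(S)| = 6 ≥ |S| = 6, Hall's condition holds for this subset.

6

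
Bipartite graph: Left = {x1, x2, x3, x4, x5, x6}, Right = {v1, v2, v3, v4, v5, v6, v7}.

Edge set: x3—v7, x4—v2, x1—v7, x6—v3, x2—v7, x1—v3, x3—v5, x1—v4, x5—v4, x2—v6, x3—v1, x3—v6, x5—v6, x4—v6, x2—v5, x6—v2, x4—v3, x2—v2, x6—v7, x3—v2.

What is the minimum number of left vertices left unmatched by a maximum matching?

For example, pair x1-v7, x2-v5, x3-v6, x4-v3, x5-v4, x6-v2.
This saturates every left vertex, so 6 is the maximum.
That matches 6 of the 6, leaving 0 unmatched; no matching can do better.

0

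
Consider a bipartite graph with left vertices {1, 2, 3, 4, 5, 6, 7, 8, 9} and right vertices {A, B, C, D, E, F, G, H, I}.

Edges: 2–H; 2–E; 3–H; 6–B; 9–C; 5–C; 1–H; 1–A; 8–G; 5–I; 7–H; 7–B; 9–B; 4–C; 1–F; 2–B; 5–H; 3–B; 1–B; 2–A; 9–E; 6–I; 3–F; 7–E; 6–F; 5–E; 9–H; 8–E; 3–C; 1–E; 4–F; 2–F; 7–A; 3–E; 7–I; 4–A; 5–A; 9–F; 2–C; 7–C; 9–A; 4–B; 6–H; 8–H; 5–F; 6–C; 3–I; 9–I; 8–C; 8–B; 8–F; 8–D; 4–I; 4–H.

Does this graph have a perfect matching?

No

The set {1, 2, 3, 4, 5, 6, 7, 9} has only 7 neighbours ({A, B, C, E, F, H, I}), so by Hall's theorem at most 8 of the 9 left vertices can be matched.
Hence no matching covers every left vertex.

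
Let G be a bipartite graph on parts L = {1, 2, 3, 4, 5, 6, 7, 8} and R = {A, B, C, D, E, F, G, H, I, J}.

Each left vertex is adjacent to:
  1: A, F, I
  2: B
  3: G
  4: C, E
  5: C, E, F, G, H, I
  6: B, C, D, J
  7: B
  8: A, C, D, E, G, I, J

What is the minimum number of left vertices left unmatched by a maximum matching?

1

For example, pair 1-I, 2-B, 3-G, 4-E, 5-H, 6-C, 8-J.
The set {2, 7} has only 1 neighbour ({B}), so by Hall's theorem at most 7 of the 8 left vertices can be matched.
That matches 7 of the 8, leaving 1 unmatched; no matching can do better.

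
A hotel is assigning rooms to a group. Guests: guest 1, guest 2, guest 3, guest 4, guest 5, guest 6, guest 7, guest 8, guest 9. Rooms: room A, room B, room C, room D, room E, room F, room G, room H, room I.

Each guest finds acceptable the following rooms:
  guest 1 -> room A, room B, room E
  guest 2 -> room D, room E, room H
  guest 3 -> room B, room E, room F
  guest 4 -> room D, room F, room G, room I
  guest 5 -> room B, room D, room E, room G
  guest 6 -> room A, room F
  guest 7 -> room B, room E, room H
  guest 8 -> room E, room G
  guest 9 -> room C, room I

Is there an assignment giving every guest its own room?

Yes

For example, pair guest 1→room B, guest 2→room D, guest 3→room F, guest 4→room I, guest 5→room E, guest 6→room A, guest 7→room H, guest 8→room G, guest 9→room C.
All 9 guests are covered.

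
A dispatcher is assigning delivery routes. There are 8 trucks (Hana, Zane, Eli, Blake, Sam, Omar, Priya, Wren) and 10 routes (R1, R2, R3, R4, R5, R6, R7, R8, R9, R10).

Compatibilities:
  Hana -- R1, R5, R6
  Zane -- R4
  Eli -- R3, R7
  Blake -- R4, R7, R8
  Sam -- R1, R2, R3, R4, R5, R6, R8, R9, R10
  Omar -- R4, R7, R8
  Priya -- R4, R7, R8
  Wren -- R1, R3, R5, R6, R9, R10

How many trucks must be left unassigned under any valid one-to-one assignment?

1

One maximum matching: Hana→R5, Zane→R4, Eli→R3, Blake→R8, Sam→R6, Omar→R7, Wren→R9.
The set {Zane, Blake, Omar, Priya} has only 3 neighbours ({R4, R7, R8}), so by Hall's theorem at most 7 of the 8 trucks can be matched.
That matches 7 of the 8, leaving 1 unmatched; no matching can do better.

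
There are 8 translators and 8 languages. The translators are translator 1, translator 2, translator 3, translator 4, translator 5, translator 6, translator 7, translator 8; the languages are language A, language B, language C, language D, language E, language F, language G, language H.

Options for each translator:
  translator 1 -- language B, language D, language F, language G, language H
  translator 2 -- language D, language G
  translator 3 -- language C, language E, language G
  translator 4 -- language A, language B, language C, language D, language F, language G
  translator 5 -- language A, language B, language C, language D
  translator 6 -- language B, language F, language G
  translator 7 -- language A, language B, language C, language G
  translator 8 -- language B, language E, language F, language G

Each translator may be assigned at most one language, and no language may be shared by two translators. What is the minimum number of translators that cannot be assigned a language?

For example, pair translator 1→language H, translator 2→language G, translator 3→language E, translator 4→language C, translator 5→language D, translator 6→language B, translator 7→language A, translator 8→language F.
This saturates every translator, so 8 is the maximum.
That matches 8 of the 8, leaving 0 unmatched; no matching can do better.

0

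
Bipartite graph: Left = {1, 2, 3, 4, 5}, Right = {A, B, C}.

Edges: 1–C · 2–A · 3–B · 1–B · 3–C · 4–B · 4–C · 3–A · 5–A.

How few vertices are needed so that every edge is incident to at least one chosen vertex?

The 3 edges 1–C, 2–A, 3–B form a matching, so any vertex cover needs at least 3 vertices (one per matched edge).
Conversely {A, B, C} meets every edge and has exactly 3 vertices, so 3 is optimal.

3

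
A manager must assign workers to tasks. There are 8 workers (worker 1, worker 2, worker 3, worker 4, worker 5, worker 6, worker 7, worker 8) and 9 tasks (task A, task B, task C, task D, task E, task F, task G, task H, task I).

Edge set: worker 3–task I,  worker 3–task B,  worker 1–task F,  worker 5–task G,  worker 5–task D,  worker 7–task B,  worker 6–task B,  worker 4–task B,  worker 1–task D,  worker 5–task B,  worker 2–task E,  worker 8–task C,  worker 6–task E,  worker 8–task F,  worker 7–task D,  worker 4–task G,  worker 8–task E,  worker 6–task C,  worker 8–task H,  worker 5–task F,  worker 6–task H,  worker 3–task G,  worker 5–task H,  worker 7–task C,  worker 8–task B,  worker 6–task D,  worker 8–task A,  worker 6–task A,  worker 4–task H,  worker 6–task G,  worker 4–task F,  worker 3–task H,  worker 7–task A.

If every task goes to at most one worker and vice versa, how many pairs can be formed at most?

8

A valid assignment of size 8: worker 1–task F, worker 2–task E, worker 3–task I, worker 4–task G, worker 5–task H, worker 6–task D, worker 7–task B, worker 8–task A.
This saturates every worker, so 8 is the maximum.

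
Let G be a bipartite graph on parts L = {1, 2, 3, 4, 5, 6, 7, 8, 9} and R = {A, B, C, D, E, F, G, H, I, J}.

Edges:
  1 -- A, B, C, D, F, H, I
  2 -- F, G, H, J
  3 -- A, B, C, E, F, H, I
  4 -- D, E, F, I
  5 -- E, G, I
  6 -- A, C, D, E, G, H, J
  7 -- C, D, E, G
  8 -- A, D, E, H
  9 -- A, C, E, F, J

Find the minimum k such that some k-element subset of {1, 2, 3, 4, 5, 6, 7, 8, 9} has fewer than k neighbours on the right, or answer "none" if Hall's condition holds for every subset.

A matching saturating every left vertex exists, for instance 1→A, 2→H, 3→E, 4→F, 5→I, 6→G, 7→C, 8→D, 9→J.
By Hall's marriage theorem, this means |N(S)| ≥ |S| for every subset S, so no violating subset exists.

none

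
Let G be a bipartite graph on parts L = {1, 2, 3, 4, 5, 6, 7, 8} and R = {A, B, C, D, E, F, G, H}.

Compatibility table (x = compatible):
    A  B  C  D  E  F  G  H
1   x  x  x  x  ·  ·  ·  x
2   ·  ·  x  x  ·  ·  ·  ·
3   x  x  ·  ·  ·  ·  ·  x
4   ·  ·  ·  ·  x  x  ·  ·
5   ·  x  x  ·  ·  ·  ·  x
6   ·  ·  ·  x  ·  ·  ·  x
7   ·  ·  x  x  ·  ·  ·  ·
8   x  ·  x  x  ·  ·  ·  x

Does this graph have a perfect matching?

The set {1, 2, 3, 5, 6, 7, 8} has only 5 neighbours ({A, B, C, D, H}), so by Hall's theorem at most 6 of the 8 left vertices can be matched.
Hence no matching covers every left vertex.

No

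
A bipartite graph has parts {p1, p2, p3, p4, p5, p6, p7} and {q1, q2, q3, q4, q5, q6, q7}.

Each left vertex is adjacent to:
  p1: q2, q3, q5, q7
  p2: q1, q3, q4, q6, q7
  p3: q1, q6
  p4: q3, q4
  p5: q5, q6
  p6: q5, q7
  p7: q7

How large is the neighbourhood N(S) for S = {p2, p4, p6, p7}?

6

The union of neighbours of {p2, p4, p6, p7} is {q1, q3, q4, q5, q6, q7}, which has 6 elements.
Since |N(S)| = 6 ≥ |S| = 4, Hall's condition holds for this subset.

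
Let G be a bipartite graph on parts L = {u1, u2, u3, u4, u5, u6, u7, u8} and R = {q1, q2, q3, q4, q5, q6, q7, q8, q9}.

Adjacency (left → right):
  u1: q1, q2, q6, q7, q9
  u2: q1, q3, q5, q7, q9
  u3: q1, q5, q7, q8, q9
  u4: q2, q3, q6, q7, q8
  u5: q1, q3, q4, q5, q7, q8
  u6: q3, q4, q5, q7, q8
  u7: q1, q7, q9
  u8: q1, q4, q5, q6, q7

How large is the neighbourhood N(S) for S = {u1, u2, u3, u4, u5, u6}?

9

The union of neighbours of {u1, u2, u3, u4, u5, u6} is {q1, q2, q3, q4, q5, q6, q7, q8, q9}, which has 9 elements.
Since |N(S)| = 9 ≥ |S| = 6, Hall's condition holds for this subset.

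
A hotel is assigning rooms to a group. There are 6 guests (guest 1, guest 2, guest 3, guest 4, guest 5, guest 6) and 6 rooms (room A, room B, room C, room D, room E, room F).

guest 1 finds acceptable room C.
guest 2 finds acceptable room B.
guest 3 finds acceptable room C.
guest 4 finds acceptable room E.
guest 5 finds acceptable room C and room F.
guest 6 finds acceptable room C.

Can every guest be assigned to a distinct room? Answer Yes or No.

The set {guest 1, guest 3, guest 6} has only 1 neighbour ({room C}), so by Hall's theorem at most 4 of the 6 guests can be matched.
Hence no matching covers every guest.

No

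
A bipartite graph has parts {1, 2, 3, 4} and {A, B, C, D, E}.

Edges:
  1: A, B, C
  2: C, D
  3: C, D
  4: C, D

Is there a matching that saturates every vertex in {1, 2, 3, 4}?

The set {2, 3, 4} has only 2 neighbours ({C, D}), so by Hall's theorem at most 3 of the 4 left vertices can be matched.
Hence no matching covers every left vertex.

No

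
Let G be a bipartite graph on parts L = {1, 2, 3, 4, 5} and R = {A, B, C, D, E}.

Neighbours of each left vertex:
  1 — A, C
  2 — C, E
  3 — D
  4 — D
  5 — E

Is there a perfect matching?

The set {3, 4} has only 1 neighbour ({D}), so by Hall's theorem at most 4 of the 5 left vertices can be matched.
Hence no matching covers every left vertex.

No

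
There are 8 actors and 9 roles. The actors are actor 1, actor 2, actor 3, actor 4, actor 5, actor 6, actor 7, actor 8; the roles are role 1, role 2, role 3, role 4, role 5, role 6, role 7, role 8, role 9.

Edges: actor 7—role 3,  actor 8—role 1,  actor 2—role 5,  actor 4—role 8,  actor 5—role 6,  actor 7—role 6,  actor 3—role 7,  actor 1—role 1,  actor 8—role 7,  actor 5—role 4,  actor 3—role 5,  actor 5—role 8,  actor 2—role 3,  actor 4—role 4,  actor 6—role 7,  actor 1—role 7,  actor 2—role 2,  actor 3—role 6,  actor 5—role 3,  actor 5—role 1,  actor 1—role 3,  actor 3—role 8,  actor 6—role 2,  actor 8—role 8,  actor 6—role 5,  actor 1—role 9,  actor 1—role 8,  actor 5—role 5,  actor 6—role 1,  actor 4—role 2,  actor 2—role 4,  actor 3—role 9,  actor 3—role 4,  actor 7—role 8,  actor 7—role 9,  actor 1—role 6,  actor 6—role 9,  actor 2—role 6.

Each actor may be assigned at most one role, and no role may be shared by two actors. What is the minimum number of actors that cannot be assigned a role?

0

A valid assignment of size 8: actor 1→role 1, actor 2→role 5, actor 3→role 7, actor 4→role 2, actor 5→role 6, actor 6→role 9, actor 7→role 3, actor 8→role 8.
All 8 actors are matched, so no larger matching exists.
That matches 8 of the 8, leaving 0 unmatched; no matching can do better.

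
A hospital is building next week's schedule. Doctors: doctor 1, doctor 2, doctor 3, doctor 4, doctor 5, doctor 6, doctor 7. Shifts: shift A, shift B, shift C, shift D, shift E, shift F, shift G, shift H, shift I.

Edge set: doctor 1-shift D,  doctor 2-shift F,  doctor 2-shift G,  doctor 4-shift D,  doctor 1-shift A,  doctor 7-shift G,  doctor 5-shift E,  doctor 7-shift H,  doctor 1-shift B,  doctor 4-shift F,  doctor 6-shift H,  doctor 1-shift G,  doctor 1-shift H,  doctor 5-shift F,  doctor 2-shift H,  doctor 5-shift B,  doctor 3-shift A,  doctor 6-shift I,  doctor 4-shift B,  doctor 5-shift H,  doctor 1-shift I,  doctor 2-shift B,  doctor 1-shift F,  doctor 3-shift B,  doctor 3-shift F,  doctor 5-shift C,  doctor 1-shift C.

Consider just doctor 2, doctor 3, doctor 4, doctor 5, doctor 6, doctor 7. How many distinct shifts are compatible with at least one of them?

The union of neighbours of {doctor 2, doctor 3, doctor 4, doctor 5, doctor 6, doctor 7} is {shift A, shift B, shift C, shift D, shift E, shift F, shift G, shift H, shift I}, which has 9 elements.
Since |N(S)| = 9 ≥ |S| = 6, Hall's condition holds for this subset.

9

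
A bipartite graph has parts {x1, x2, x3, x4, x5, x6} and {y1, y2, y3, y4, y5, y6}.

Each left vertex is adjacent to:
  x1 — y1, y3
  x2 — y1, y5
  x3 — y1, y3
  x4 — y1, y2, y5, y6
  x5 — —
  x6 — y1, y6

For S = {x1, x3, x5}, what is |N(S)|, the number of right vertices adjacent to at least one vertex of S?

The union of neighbours of {x1, x3, x5} is {y1, y3}, which has 2 elements.
Since |N(S)| = 2 < |S| = 3, Hall's condition fails for this subset.

2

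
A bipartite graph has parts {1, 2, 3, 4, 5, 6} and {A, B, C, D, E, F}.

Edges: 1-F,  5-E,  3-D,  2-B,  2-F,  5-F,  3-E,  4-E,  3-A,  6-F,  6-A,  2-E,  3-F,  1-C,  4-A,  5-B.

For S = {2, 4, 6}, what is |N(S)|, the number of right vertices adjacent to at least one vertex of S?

4

The union of neighbours of {2, 4, 6} is {A, B, E, F}, which has 4 elements.
Since |N(S)| = 4 ≥ |S| = 3, Hall's condition holds for this subset.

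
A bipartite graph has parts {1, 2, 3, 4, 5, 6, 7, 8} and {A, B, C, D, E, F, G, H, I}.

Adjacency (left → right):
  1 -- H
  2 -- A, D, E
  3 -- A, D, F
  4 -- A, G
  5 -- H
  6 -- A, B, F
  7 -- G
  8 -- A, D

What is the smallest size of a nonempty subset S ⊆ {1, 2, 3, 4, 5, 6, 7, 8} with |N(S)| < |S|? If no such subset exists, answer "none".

2

Take S = {1, 5}. Its neighbourhood is {H}, so |N(S)| = 1 < |S| = 2.
No single vertex violates Hall's condition since each has at least one neighbour, so 2 is the minimum.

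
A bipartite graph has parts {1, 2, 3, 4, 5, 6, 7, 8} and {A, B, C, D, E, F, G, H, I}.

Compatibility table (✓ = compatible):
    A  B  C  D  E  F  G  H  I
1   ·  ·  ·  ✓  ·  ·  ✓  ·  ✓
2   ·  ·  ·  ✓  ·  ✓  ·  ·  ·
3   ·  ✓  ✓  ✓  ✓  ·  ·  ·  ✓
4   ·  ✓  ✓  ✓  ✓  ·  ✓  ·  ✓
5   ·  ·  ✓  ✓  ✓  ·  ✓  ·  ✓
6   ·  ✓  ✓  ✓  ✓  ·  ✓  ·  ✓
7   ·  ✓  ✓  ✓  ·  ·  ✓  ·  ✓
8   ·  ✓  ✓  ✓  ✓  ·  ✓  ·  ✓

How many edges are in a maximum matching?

7

One maximum matching: 1→I, 2→F, 3→B, 4→C, 5→D, 6→E, 7→G.
The set {1, 3, 4, 5, 6, 7, 8} has only 6 neighbours ({B, C, D, E, G, I}), so by Hall's theorem at most 7 of the 8 left vertices can be matched.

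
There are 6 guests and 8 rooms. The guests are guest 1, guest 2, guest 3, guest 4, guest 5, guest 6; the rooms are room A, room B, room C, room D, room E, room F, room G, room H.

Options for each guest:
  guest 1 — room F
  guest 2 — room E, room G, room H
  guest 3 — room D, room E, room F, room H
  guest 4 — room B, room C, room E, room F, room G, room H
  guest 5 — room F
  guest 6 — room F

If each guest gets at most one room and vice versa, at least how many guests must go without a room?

2

A valid assignment of size 4: guest 1-room F, guest 2-room G, guest 3-room E, guest 4-room C.
The set {guest 1, guest 5, guest 6} has only 1 neighbour ({room F}), so by Hall's theorem at most 4 of the 6 guests can be matched.
That matches 4 of the 6, leaving 2 unmatched; no matching can do better.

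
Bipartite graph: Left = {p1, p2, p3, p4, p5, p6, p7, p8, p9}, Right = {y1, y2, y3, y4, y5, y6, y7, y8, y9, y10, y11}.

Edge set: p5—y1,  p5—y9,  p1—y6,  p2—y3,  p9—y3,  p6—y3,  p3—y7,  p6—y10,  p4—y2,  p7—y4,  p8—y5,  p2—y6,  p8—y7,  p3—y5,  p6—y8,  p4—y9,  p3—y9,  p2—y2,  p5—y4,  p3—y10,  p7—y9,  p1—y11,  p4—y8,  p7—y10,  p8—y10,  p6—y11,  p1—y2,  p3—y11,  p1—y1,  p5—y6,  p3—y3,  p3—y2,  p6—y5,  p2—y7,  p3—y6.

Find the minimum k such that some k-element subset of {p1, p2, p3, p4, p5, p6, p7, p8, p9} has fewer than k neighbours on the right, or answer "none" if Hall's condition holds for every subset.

A matching saturating every left vertex exists, for instance p1→y1, p2→y2, p3→y6, p4→y8, p5→y4, p6→y11, p7→y10, p8→y7, p9→y3.
By Hall's marriage theorem, this means |N(S)| ≥ |S| for every subset S, so no violating subset exists.

none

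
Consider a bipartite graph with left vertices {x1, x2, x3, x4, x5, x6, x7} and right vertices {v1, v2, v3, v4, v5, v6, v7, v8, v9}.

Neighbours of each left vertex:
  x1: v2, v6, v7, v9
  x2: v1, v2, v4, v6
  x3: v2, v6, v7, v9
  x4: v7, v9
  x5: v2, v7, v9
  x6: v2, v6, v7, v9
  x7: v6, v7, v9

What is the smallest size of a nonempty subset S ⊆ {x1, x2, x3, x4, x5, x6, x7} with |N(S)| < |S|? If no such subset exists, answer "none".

Take S = {x1, x3, x4, x5, x6}. Its neighbourhood is {v2, v6, v7, v9}, so |N(S)| = 4 < |S| = 5.
Every subset of size less than 5 has at least as many neighbours as members, so 5 is the minimum.

5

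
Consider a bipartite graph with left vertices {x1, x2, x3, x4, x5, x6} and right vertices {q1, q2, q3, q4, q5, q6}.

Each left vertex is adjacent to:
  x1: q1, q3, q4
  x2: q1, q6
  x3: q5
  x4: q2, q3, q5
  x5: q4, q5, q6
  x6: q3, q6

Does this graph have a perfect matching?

A valid assignment of size 6: x1→q3, x2→q1, x3→q5, x4→q2, x5→q4, x6→q6.
Every left vertex is matched, so this is a perfect matching.

Yes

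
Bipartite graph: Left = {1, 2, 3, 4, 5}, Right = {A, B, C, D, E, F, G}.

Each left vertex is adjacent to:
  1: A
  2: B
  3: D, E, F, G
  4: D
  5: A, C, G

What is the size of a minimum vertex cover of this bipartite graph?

5

A maximum matching has 5 edges (e.g. 1–A, 2–B, 3–E, 4–D, 5–C).
By König's theorem the minimum vertex cover has the same size. One such cover is {1, 2, 3, 4, 5}.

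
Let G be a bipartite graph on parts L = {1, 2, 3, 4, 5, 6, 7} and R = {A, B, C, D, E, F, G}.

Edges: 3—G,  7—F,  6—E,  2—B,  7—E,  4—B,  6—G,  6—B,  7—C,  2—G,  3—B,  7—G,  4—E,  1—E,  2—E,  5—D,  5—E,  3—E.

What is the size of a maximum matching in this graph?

5

For example, pair 1–E, 2–G, 3–B, 5–D, 7–C.
The set {1, 2, 3, 4, 6} has only 3 neighbours ({B, E, G}), so by Hall's theorem at most 5 of the 7 left vertices can be matched.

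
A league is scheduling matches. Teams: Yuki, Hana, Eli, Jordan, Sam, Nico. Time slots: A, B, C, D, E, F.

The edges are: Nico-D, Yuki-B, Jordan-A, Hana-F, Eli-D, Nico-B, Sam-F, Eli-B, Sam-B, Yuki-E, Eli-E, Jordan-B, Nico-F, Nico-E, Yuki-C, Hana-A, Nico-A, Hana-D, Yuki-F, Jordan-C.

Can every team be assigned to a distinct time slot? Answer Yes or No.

Yes

A valid assignment of size 6: Yuki–E, Hana–F, Eli–D, Jordan–C, Sam–B, Nico–A.
Every team is matched, so this is a perfect matching.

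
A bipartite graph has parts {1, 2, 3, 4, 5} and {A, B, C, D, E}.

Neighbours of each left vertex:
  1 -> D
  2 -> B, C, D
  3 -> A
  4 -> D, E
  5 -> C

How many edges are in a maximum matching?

5

One maximum matching: 1-D, 2-B, 3-A, 4-E, 5-C.
This saturates every left vertex, so 5 is the maximum.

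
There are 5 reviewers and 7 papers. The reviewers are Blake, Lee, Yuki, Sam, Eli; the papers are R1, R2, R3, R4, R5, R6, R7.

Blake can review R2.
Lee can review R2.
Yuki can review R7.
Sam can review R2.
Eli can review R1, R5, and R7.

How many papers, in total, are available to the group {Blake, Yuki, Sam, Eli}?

The union of neighbours of {Blake, Yuki, Sam, Eli} is {R1, R2, R5, R7}, which has 4 elements.
Since |N(S)| = 4 ≥ |S| = 4, Hall's condition holds for this subset.

4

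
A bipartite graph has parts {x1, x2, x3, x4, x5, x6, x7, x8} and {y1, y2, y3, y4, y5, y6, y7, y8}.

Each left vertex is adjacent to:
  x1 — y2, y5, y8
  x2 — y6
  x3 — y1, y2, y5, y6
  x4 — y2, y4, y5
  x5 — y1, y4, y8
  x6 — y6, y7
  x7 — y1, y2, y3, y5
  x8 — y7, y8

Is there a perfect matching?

Yes

A valid assignment of size 8: x1-y2, x2-y6, x3-y1, x4-y5, x5-y4, x6-y7, x7-y3, x8-y8.
Every left vertex is matched, so this is a perfect matching.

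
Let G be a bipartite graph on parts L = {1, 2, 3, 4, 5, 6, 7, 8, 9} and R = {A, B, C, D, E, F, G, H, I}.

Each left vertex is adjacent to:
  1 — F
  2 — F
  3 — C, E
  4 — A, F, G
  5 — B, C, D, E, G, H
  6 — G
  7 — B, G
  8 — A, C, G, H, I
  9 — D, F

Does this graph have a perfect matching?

The set {1, 2} has only 1 neighbour ({F}), so by Hall's theorem at most 8 of the 9 left vertices can be matched.
Hence no matching covers every left vertex.

No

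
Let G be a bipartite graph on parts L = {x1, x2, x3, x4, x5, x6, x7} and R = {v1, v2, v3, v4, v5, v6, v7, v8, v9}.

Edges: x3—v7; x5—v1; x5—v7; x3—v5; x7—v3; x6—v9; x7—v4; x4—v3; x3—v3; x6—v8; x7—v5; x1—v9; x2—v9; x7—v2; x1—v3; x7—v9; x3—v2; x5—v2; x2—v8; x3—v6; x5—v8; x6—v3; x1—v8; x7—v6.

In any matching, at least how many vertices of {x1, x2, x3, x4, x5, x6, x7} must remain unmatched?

For example, pair x1-v9, x2-v8, x3-v6, x4-v3, x5-v7, x7-v2.
The set {x1, x2, x4, x6} has only 3 neighbours ({v3, v8, v9}), so by Hall's theorem at most 6 of the 7 left vertices can be matched.
That matches 6 of the 7, leaving 1 unmatched; no matching can do better.

1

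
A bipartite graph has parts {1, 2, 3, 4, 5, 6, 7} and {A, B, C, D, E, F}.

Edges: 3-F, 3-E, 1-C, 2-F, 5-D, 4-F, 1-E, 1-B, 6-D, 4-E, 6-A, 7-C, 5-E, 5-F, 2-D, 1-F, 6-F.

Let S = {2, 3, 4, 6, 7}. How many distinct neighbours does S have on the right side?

The union of neighbours of {2, 3, 4, 6, 7} is {A, C, D, E, F}, which has 5 elements.
Since |N(S)| = 5 ≥ |S| = 5, Hall's condition holds for this subset.

5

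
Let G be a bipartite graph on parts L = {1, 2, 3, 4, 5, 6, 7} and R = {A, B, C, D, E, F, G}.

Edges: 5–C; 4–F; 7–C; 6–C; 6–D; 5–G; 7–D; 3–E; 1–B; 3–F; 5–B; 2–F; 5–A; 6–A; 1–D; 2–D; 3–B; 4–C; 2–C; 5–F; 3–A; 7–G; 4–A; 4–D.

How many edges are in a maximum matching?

7

One maximum matching: 1–B, 2–F, 3–E, 4–D, 5–A, 6–C, 7–G.
This saturates every left vertex, so 7 is the maximum.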